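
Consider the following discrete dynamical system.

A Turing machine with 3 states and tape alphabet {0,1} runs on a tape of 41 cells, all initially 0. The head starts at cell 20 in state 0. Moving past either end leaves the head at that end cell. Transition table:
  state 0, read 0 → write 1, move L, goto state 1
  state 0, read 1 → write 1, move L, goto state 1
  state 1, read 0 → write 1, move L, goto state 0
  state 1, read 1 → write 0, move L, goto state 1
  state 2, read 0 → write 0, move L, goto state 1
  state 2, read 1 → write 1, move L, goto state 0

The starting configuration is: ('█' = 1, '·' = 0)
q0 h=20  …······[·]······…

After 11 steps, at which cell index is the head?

9

step 0: q0 h=20  …······[·]······…
step 1: q1 h=19  …······[·]█·····…
step 2: q0 h=18  …······[·]██····…
step 3: q1 h=17  …······[·]███···…
step 4: q0 h=16  …······[·]████··…
step 5: q1 h=15  …······[·]█████·…
step 6: q0 h=14  …······[·]██████…
step 7: q1 h=13  …······[·]██████…
step 8: q0 h=12  …······[·]██████…
step 9: q1 h=11  …······[·]██████…
step 10: q0 h=10  …······[·]██████…
step 11: q1 h= 9  …······[·]██████…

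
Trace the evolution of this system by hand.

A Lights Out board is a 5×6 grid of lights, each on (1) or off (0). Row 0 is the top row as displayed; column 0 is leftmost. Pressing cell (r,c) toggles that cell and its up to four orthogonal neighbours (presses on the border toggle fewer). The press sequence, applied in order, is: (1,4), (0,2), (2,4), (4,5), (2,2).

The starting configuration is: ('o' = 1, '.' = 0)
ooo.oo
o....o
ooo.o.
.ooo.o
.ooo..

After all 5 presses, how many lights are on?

k=0  ooo.oo
o....o
ooo.o.
.ooo.o
.ooo..
k=1  ooo..o
o..oo.
ooo...
.ooo.o
.ooo..
k=2  o..o.o
o.ooo.
ooo...
.ooo.o
.ooo..
k=3  o..o.o
o.oo..
oooooo
.ooooo
.ooo..
k=4  o..o.o
o.oo..
oooooo
.oooo.
.ooooo
k=5  o..o.o
o..o..
o...oo
.o.oo.
.ooooo

16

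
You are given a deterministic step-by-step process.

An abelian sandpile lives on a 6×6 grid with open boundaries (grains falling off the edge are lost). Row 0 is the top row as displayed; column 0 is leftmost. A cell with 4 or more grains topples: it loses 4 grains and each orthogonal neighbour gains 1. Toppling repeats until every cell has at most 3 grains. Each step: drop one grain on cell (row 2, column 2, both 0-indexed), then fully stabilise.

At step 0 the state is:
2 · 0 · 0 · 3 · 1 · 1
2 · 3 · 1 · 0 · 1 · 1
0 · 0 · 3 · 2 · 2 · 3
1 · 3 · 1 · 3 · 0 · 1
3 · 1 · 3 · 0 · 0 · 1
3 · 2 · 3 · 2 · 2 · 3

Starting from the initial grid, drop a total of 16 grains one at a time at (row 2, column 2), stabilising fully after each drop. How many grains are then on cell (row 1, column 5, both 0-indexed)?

0) 2 · 0 · 0 · 3 · 1 · 1
2 · 3 · 1 · 0 · 1 · 1
0 · 0 · 3 · 2 · 2 · 3
1 · 3 · 1 · 3 · 0 · 1
3 · 1 · 3 · 0 · 0 · 1
3 · 2 · 3 · 2 · 2 · 3
1) 2 · 0 · 0 · 3 · 1 · 1
2 · 3 · 2 · 0 · 1 · 1
0 · 1 · 0 · 3 · 2 · 3
1 · 3 · 2 · 3 · 0 · 1
3 · 1 · 3 · 0 · 0 · 1
3 · 2 · 3 · 2 · 2 · 3
2) 2 · 0 · 0 · 3 · 1 · 1
2 · 3 · 2 · 0 · 1 · 1
0 · 1 · 1 · 3 · 2 · 3
1 · 3 · 2 · 3 · 0 · 1
3 · 1 · 3 · 0 · 0 · 1
3 · 2 · 3 · 2 · 2 · 3
3) 2 · 0 · 0 · 3 · 1 · 1
2 · 3 · 2 · 0 · 1 · 1
0 · 1 · 2 · 3 · 2 · 3
1 · 3 · 2 · 3 · 0 · 1
3 · 1 · 3 · 0 · 0 · 1
3 · 2 · 3 · 2 · 2 · 3
4) 2 · 0 · 0 · 3 · 1 · 1
2 · 3 · 2 · 0 · 1 · 1
0 · 1 · 3 · 3 · 2 · 3
1 · 3 · 2 · 3 · 0 · 1
3 · 1 · 3 · 0 · 0 · 1
3 · 2 · 3 · 2 · 2 · 3
5) 2 · 0 · 0 · 3 · 1 · 1
2 · 3 · 3 · 1 · 1 · 1
0 · 3 · 2 · 1 · 3 · 3
2 · 0 · 2 · 1 · 1 · 1
3 · 3 · 1 · 2 · 0 · 1
3 · 3 · 0 · 3 · 2 · 3
6) 2 · 0 · 0 · 3 · 1 · 1
2 · 3 · 3 · 1 · 1 · 1
0 · 3 · 3 · 1 · 3 · 3
2 · 0 · 2 · 1 · 1 · 1
3 · 3 · 1 · 2 · 0 · 1
3 · 3 · 0 · 3 · 2 · 3
7) 2 · 1 · 1 · 3 · 1 · 1
3 · 1 · 1 · 2 · 1 · 1
1 · 1 · 2 · 2 · 3 · 3
2 · 1 · 3 · 1 · 1 · 1
3 · 3 · 1 · 2 · 0 · 1
3 · 3 · 0 · 3 · 2 · 3
8) 2 · 1 · 1 · 3 · 1 · 1
3 · 1 · 1 · 2 · 1 · 1
1 · 1 · 3 · 2 · 3 · 3
2 · 1 · 3 · 1 · 1 · 1
3 · 3 · 1 · 2 · 0 · 1
3 · 3 · 0 · 3 · 2 · 3
9) 2 · 1 · 1 · 3 · 1 · 1
3 · 1 · 2 · 2 · 1 · 1
1 · 2 · 1 · 3 · 3 · 3
2 · 2 · 0 · 2 · 1 · 1
3 · 3 · 2 · 2 · 0 · 1
3 · 3 · 0 · 3 · 2 · 3
10) 2 · 1 · 1 · 3 · 1 · 1
3 · 1 · 2 · 2 · 1 · 1
1 · 2 · 2 · 3 · 3 · 3
2 · 2 · 0 · 2 · 1 · 1
3 · 3 · 2 · 2 · 0 · 1
3 · 3 · 0 · 3 · 2 · 3
11) 2 · 1 · 1 · 3 · 1 · 1
3 · 1 · 2 · 2 · 1 · 1
1 · 2 · 3 · 3 · 3 · 3
2 · 2 · 0 · 2 · 1 · 1
3 · 3 · 2 · 2 · 0 · 1
3 · 3 · 0 · 3 · 2 · 3
12) 2 · 1 · 1 · 3 · 1 · 1
3 · 1 · 3 · 3 · 2 · 2
1 · 3 · 1 · 1 · 1 · 0
2 · 2 · 1 · 3 · 2 · 2
3 · 3 · 2 · 2 · 0 · 1
3 · 3 · 0 · 3 · 2 · 3
13) 2 · 1 · 1 · 3 · 1 · 1
3 · 1 · 3 · 3 · 2 · 2
1 · 3 · 2 · 1 · 1 · 0
2 · 2 · 1 · 3 · 2 · 2
3 · 3 · 2 · 2 · 0 · 1
3 · 3 · 0 · 3 · 2 · 3
14) 2 · 1 · 1 · 3 · 1 · 1
3 · 1 · 3 · 3 · 2 · 2
1 · 3 · 3 · 1 · 1 · 0
2 · 2 · 1 · 3 · 2 · 2
3 · 3 · 2 · 2 · 0 · 1
3 · 3 · 0 · 3 · 2 · 3
15) 2 · 1 · 3 · 0 · 2 · 1
3 · 3 · 1 · 1 · 3 · 2
2 · 0 · 2 · 3 · 1 · 0
2 · 3 · 2 · 3 · 2 · 2
3 · 3 · 2 · 2 · 0 · 1
3 · 3 · 0 · 3 · 2 · 3
16) 2 · 1 · 3 · 0 · 2 · 1
3 · 3 · 1 · 1 · 3 · 2
2 · 0 · 3 · 3 · 1 · 0
2 · 3 · 2 · 3 · 2 · 2
3 · 3 · 2 · 2 · 0 · 1
3 · 3 · 0 · 3 · 2 · 3

2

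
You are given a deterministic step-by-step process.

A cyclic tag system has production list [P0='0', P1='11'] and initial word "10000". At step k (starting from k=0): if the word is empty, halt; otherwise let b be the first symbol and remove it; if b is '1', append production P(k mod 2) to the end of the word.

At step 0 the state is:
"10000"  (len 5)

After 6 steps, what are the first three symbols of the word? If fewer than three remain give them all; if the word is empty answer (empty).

k=0  "10000"  (len 5)
k=1  "00000"  (len 5)
k=2  "0000"  (len 4)
k=3  "000"  (len 3)
k=4  "00"  (len 2)
k=5  "0"  (len 1)
k=6  (halted — word empty)

(empty)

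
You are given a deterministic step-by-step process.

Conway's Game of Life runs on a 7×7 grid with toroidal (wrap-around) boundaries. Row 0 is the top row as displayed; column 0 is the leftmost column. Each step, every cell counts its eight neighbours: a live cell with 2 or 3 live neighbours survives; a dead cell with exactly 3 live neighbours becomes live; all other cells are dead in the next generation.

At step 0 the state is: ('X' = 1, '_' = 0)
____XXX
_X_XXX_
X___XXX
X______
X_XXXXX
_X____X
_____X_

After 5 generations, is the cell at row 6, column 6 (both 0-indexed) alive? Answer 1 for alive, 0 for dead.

1

step 0: ____XXX
_X_XXX_
X___XXX
X______
X_XXXXX
_X____X
_____X_
step 1: ___X__X
___X___
XX_X___
_______
__XXXX_
_XXX___
X___X__
step 2: ___XX__
X__XX__
__X____
_X_____
_X__X__
_X___X_
XX__X__
step 3: XXX__X_
__X_X__
_XXX___
_XX____
XXX____
_XX_XX_
XXXXXX_
step 4: X____X_
X___X__
_______
_______
X______
_____X_
_______
step 5: ______X
______X
_______
_______
_______
_______
______X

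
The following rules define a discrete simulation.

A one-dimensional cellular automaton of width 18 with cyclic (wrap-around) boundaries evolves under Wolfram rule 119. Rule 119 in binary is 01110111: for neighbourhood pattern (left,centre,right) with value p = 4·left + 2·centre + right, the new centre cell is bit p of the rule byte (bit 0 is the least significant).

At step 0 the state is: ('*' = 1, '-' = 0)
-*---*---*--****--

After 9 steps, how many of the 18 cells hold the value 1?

step 0: -*---*---*--****--
step 1: ************---***
step 2: -----------****---
step 3: ***********---****
step 4: ----------****----
step 5: **********---*****
step 6: ---------****-----
step 7: *********---******
step 8: --------****------
step 9: ********---*******

15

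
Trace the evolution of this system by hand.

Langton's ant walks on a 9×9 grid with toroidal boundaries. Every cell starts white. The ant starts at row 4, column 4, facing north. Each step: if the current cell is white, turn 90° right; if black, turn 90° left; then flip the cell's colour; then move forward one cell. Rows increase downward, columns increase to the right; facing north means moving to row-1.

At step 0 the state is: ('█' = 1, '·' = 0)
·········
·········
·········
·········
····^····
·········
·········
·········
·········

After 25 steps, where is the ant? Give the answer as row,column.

6,3

t=0: ·········
·········
·········
·········
····^····
·········
·········
·········
·········
t=1: ·········
·········
·········
·········
····█>···
·········
·········
·········
·········
t=2: ·········
·········
·········
·········
····██···
·····v···
·········
·········
·········
t=3: ·········
·········
·········
·········
····██···
····<█···
·········
·········
·········
t=4: ·········
·········
·········
·········
····^█···
····██···
·········
·········
·········
t=5: ·········
·········
·········
·········
···<·█···
····██···
·········
·········
·········
t=6: ·········
·········
·········
···^·····
···█·█···
····██···
·········
·········
·········
t=7: ·········
·········
·········
···█>····
···█·█···
····██···
·········
·········
·········
t=8: ·········
·········
·········
···██····
···█v█···
····██···
·········
·········
·········
t=9: ·········
·········
·········
···██····
···<██···
····██···
·········
·········
·········
t=10: ·········
·········
·········
···██····
····██···
···v██···
·········
·········
·········
t=11: ·········
·········
·········
···██····
····██···
··<███···
·········
·········
·········
t=12: ·········
·········
·········
···██····
··^·██···
··████···
·········
·········
·········
t=13: ·········
·········
·········
···██····
··█>██···
··████···
·········
·········
·········
t=14: ·········
·········
·········
···██····
··████···
··█v██···
·········
·········
·········
t=15: ·········
·········
·········
···██····
··████···
··█·>█···
·········
·········
·········
t=16: ·········
·········
·········
···██····
··██^█···
··█··█···
·········
·········
·········
t=17: ·········
·········
·········
···██····
··█<·█···
··█··█···
·········
·········
·········
t=18: ·········
·········
·········
···██····
··█··█···
··█v·█···
·········
·········
·········
t=19: ·········
·········
·········
···██····
··█··█···
··<█·█···
·········
·········
·········
t=20: ·········
·········
·········
···██····
··█··█···
···█·█···
··v······
·········
·········
t=21: ·········
·········
·········
···██····
··█··█···
···█·█···
·<█······
·········
·········
t=22: ·········
·········
·········
···██····
··█··█···
·^·█·█···
·██······
·········
·········
t=23: ·········
·········
·········
···██····
··█··█···
·█>█·█···
·██······
·········
·········
t=24: ·········
·········
·········
···██····
··█··█···
·███·█···
·█v······
·········
·········
t=25: ·········
·········
·········
···██····
··█··█···
·███·█···
·█·>·····
·········
·········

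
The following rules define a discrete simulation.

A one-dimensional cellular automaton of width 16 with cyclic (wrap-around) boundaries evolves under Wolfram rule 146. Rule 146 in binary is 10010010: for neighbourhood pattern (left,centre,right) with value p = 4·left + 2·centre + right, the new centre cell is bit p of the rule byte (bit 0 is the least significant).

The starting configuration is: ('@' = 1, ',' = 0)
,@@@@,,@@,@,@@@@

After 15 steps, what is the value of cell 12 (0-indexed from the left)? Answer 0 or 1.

0

gen 0: ,@@@@,,@@,@,@@@@
gen 1: ,,@@,@@,,,,,,@@,
gen 2: ,@,,,,,@,,,,@,,@
gen 3: ,,@,,,@,@,,@,@@,
gen 4: ,@,@,@,,,@@,,,,@
gen 5: ,,,,,,@,@,,@,,@,
gen 6: ,,,,,@,,,@@,@@,@
gen 7: @,,,@,@,@,,,,,,,
gen 8: ,@,@,,,,,@,,,,,@
gen 9: ,,,,@,,,@,@,,,@,
gen 10: ,,,@,@,@,,,@,@,@
gen 11: @,@,,,,,@,@,,,,,
gen 12: ,,,@,,,@,,,@,,,@
gen 13: @,@,@,@,@,@,@,@,
gen 14: ,,,,,,,,,,,,,,,,
gen 15: ,,,,,,,,,,,,,,,,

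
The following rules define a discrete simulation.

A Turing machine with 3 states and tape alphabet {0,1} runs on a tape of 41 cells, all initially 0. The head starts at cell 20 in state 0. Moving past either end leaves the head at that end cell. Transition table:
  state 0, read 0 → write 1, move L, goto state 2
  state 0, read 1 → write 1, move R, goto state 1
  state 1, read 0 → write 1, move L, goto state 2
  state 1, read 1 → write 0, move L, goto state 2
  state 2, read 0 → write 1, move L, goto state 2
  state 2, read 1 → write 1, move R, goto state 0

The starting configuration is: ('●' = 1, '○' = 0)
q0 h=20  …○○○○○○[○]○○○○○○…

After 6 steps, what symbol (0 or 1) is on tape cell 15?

0) q0 h=20  …○○○○○○[○]○○○○○○…
1) q2 h=19  …○○○○○○[○]●○○○○○…
2) q2 h=18  …○○○○○○[○]●●○○○○…
3) q2 h=17  …○○○○○○[○]●●●○○○…
4) q2 h=16  …○○○○○○[○]●●●●○○…
5) q2 h=15  …○○○○○○[○]●●●●●○…
6) q2 h=14  …○○○○○○[○]●●●●●●…

1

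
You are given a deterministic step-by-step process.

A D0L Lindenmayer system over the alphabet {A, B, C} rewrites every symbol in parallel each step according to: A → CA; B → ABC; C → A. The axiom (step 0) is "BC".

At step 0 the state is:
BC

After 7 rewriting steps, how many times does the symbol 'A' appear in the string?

[0] BC
[1] ABCA
[2] CAABCACA
[3] ACACAABCACAACA
[4] CAACAACACAABCACAACACAACA
[5] ACACAACACAACAACACAABCACAACACAACAACACAACA
[6] CAACAACACAACAACACAACACAACAACACAABCACAACACAACAACACAACACAACAACACAACA
[7] ACACAACACAACAACACAACACAACAACACAACAACACAACACAACAACACAABCACAACACAACAACACAACACAACAACACAACAACACAACACAACAACACAACA

66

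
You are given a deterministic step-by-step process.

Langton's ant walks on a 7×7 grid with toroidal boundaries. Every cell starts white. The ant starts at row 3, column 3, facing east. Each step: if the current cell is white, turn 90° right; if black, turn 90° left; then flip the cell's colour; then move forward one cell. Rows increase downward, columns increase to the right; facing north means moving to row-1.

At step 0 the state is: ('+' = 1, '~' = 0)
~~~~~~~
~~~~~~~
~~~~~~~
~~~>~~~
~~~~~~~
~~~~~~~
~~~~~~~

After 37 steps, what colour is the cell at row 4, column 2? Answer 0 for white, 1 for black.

1

step 0: ~~~~~~~
~~~~~~~
~~~~~~~
~~~>~~~
~~~~~~~
~~~~~~~
~~~~~~~
step 1: ~~~~~~~
~~~~~~~
~~~~~~~
~~~+~~~
~~~v~~~
~~~~~~~
~~~~~~~
step 2: ~~~~~~~
~~~~~~~
~~~~~~~
~~~+~~~
~~<+~~~
~~~~~~~
~~~~~~~
step 3: ~~~~~~~
~~~~~~~
~~~~~~~
~~^+~~~
~~++~~~
~~~~~~~
~~~~~~~
step 4: ~~~~~~~
~~~~~~~
~~~~~~~
~~+>~~~
~~++~~~
~~~~~~~
~~~~~~~
step 5: ~~~~~~~
~~~~~~~
~~~^~~~
~~+~~~~
~~++~~~
~~~~~~~
~~~~~~~
step 6: ~~~~~~~
~~~~~~~
~~~+>~~
~~+~~~~
~~++~~~
~~~~~~~
~~~~~~~
step 7: ~~~~~~~
~~~~~~~
~~~++~~
~~+~v~~
~~++~~~
~~~~~~~
~~~~~~~
step 8: ~~~~~~~
~~~~~~~
~~~++~~
~~+<+~~
~~++~~~
~~~~~~~
~~~~~~~
step 9: ~~~~~~~
~~~~~~~
~~~^+~~
~~+++~~
~~++~~~
~~~~~~~
~~~~~~~
step 10: ~~~~~~~
~~~~~~~
~~<~+~~
~~+++~~
~~++~~~
~~~~~~~
~~~~~~~
step 11: ~~~~~~~
~~^~~~~
~~+~+~~
~~+++~~
~~++~~~
~~~~~~~
~~~~~~~
step 12: ~~~~~~~
~~+>~~~
~~+~+~~
~~+++~~
~~++~~~
~~~~~~~
~~~~~~~
step 13: ~~~~~~~
~~++~~~
~~+v+~~
~~+++~~
~~++~~~
~~~~~~~
~~~~~~~
step 14: ~~~~~~~
~~++~~~
~~<++~~
~~+++~~
~~++~~~
~~~~~~~
~~~~~~~
step 15: ~~~~~~~
~~++~~~
~~~++~~
~~v++~~
~~++~~~
~~~~~~~
~~~~~~~
step 16: ~~~~~~~
~~++~~~
~~~++~~
~~~>+~~
~~++~~~
~~~~~~~
~~~~~~~
step 17: ~~~~~~~
~~++~~~
~~~^+~~
~~~~+~~
~~++~~~
~~~~~~~
~~~~~~~
step 18: ~~~~~~~
~~++~~~
~~<~+~~
~~~~+~~
~~++~~~
~~~~~~~
~~~~~~~
step 19: ~~~~~~~
~~^+~~~
~~+~+~~
~~~~+~~
~~++~~~
~~~~~~~
~~~~~~~
step 20: ~~~~~~~
~<~+~~~
~~+~+~~
~~~~+~~
~~++~~~
~~~~~~~
~~~~~~~
step 21: ~^~~~~~
~+~+~~~
~~+~+~~
~~~~+~~
~~++~~~
~~~~~~~
~~~~~~~
step 22: ~+>~~~~
~+~+~~~
~~+~+~~
~~~~+~~
~~++~~~
~~~~~~~
~~~~~~~
step 23: ~++~~~~
~+v+~~~
~~+~+~~
~~~~+~~
~~++~~~
~~~~~~~
~~~~~~~
step 24: ~++~~~~
~<++~~~
~~+~+~~
~~~~+~~
~~++~~~
~~~~~~~
~~~~~~~
step 25: ~++~~~~
~~++~~~
~v+~+~~
~~~~+~~
~~++~~~
~~~~~~~
~~~~~~~
step 26: ~++~~~~
~~++~~~
<++~+~~
~~~~+~~
~~++~~~
~~~~~~~
~~~~~~~
step 27: ~++~~~~
^~++~~~
+++~+~~
~~~~+~~
~~++~~~
~~~~~~~
~~~~~~~
step 28: ~++~~~~
+>++~~~
+++~+~~
~~~~+~~
~~++~~~
~~~~~~~
~~~~~~~
step 29: ~++~~~~
++++~~~
+v+~+~~
~~~~+~~
~~++~~~
~~~~~~~
~~~~~~~
step 30: ~++~~~~
++++~~~
+~>~+~~
~~~~+~~
~~++~~~
~~~~~~~
~~~~~~~
step 31: ~++~~~~
++^+~~~
+~~~+~~
~~~~+~~
~~++~~~
~~~~~~~
~~~~~~~
step 32: ~++~~~~
+<~+~~~
+~~~+~~
~~~~+~~
~~++~~~
~~~~~~~
~~~~~~~
step 33: ~++~~~~
+~~+~~~
+v~~+~~
~~~~+~~
~~++~~~
~~~~~~~
~~~~~~~
step 34: ~++~~~~
+~~+~~~
<+~~+~~
~~~~+~~
~~++~~~
~~~~~~~
~~~~~~~
step 35: ~++~~~~
+~~+~~~
~+~~+~~
v~~~+~~
~~++~~~
~~~~~~~
~~~~~~~
step 36: ~++~~~~
+~~+~~~
~+~~+~~
+~~~+~<
~~++~~~
~~~~~~~
~~~~~~~
step 37: ~++~~~~
+~~+~~~
~+~~+~^
+~~~+~+
~~++~~~
~~~~~~~
~~~~~~~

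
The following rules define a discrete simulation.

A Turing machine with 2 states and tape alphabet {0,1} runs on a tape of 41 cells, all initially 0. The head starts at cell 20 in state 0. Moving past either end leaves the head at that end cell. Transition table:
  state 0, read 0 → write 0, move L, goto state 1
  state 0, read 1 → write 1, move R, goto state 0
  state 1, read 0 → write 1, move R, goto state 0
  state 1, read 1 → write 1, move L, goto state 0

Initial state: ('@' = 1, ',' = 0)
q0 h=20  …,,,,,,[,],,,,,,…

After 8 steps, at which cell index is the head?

16

0) q0 h=20  …,,,,,,[,],,,,,,…
1) q1 h=19  …,,,,,,[,],,,,,,…
2) q0 h=20  …,,,,,@[,],,,,,,…
3) q1 h=19  …,,,,,,[@],,,,,,…
4) q0 h=18  …,,,,,,[,]@,,,,,…
5) q1 h=17  …,,,,,,[,],@,,,,…
6) q0 h=18  …,,,,,@[,]@,,,,,…
7) q1 h=17  …,,,,,,[@],@,,,,…
8) q0 h=16  …,,,,,,[,]@,@,,,…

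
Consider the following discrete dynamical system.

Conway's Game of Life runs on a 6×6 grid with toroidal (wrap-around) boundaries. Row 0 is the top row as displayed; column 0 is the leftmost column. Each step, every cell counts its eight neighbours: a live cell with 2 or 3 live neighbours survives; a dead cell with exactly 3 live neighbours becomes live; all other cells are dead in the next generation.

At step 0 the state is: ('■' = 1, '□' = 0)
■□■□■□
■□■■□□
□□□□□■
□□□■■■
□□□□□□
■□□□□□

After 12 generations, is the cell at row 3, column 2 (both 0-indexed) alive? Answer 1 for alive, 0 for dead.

1

gen 0: ■□■□■□
■□■■□□
□□□□□■
□□□■■■
□□□□□□
■□□□□□
gen 1: ■□■□□□
■□■■■□
■□■□□■
□□□□■■
□□□□■■
□■□□□■
gen 2: ■□■□■□
■□■□■□
■□■□□□
□□□■□□
□□□□□□
□■□□■■
gen 3: ■□■□■□
■□■□□□
□□■□□■
□□□□□□
□□□□■□
■■□■■■
gen 4: □□■□■□
■□■□□□
□■□□□□
□□□□□□
■□□■■□
■■■□□□
gen 5: ■□■□□■
□□■■□□
□■□□□□
□□□□□□
■□■■□■
■□■□■□
gen 6: ■□■□■■
■□■■□□
□□■□□□
■■■□□□
■□■■■■
□□■□■□
gen 7: ■□■□■□
■□■□■□
■□□□□□
■□□□■□
■□□□■□
□□■□□□
gen 8: □□■□□□
■□□□□□
■□□■□□
■■□□□□
□■□■□□
□□□□□□
gen 9: □□□□□□
□■□□□□
■□□□□■
■■□□□□
■■■□□□
□□■□□□
gen 10: □□□□□□
■□□□□□
□□□□□■
□□■□□□
■□■□□□
□□■□□□
gen 11: □□□□□□
□□□□□□
□□□□□□
□■□□□□
□□■■□□
□■□□□□
gen 12: □□□□□□
□□□□□□
□□□□□□
□□■□□□
□■■□□□
□□■□□□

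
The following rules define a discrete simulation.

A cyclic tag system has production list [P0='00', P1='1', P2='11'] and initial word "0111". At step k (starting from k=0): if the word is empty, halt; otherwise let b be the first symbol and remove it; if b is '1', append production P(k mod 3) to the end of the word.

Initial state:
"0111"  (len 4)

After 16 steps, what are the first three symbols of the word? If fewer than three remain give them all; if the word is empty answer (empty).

111

k=0  "0111"  (len 4)
k=1  "111"  (len 3)
k=2  "111"  (len 3)
k=3  "1111"  (len 4)
k=4  "11100"  (len 5)
k=5  "11001"  (len 5)
k=6  "100111"  (len 6)
k=7  "0011100"  (len 7)
k=8  "011100"  (len 6)
k=9  "11100"  (len 5)
k=10  "110000"  (len 6)
k=11  "100001"  (len 6)
k=12  "0000111"  (len 7)
k=13  "000111"  (len 6)
k=14  "00111"  (len 5)
k=15  "0111"  (len 4)
k=16  "111"  (len 3)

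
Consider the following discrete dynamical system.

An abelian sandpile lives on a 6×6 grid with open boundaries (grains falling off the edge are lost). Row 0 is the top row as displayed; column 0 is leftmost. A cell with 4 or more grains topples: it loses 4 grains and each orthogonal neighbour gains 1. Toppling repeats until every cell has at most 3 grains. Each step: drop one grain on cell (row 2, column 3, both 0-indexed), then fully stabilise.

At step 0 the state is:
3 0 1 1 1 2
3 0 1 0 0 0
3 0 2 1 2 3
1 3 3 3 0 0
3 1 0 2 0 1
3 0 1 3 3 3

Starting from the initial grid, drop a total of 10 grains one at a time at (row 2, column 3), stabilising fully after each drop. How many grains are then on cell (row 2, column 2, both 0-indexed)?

2

step 0: 3 0 1 1 1 2
3 0 1 0 0 0
3 0 2 1 2 3
1 3 3 3 0 0
3 1 0 2 0 1
3 0 1 3 3 3
step 1: 3 0 1 1 1 2
3 0 1 0 0 0
3 0 2 2 2 3
1 3 3 3 0 0
3 1 0 2 0 1
3 0 1 3 3 3
step 2: 3 0 1 1 1 2
3 0 1 0 0 0
3 0 2 3 2 3
1 3 3 3 0 0
3 1 0 2 0 1
3 0 1 3 3 3
step 3: 3 0 1 1 1 2
3 0 2 1 0 0
3 2 0 2 3 3
2 0 2 1 1 0
3 2 1 3 0 1
3 0 1 3 3 3
step 4: 3 0 1 1 1 2
3 0 2 1 0 0
3 2 0 3 3 3
2 0 2 1 1 0
3 2 1 3 0 1
3 0 1 3 3 3
step 5: 3 0 1 1 1 2
3 0 2 2 1 1
3 2 1 1 1 0
2 0 2 2 2 1
3 2 1 3 0 1
3 0 1 3 3 3
step 6: 3 0 1 1 1 2
3 0 2 2 1 1
3 2 1 2 1 0
2 0 2 2 2 1
3 2 1 3 0 1
3 0 1 3 3 3
step 7: 3 0 1 1 1 2
3 0 2 2 1 1
3 2 1 3 1 0
2 0 2 2 2 1
3 2 1 3 0 1
3 0 1 3 3 3
step 8: 3 0 1 1 1 2
3 0 2 3 1 1
3 2 2 0 2 0
2 0 2 3 2 1
3 2 1 3 0 1
3 0 1 3 3 3
step 9: 3 0 1 1 1 2
3 0 2 3 1 1
3 2 2 1 2 0
2 0 2 3 2 1
3 2 1 3 0 1
3 0 1 3 3 3
step 10: 3 0 1 1 1 2
3 0 2 3 1 1
3 2 2 2 2 0
2 0 2 3 2 1
3 2 1 3 0 1
3 0 1 3 3 3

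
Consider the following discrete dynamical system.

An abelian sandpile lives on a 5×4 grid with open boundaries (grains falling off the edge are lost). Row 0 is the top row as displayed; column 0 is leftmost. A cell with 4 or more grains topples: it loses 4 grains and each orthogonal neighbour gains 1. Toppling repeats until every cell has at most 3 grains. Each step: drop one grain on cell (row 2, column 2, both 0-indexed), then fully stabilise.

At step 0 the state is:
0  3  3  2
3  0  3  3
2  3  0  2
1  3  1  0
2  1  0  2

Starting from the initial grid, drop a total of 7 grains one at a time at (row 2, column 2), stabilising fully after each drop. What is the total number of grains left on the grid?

0) 0  3  3  2
3  0  3  3
2  3  0  2
1  3  1  0
2  1  0  2
1) 0  3  3  2
3  0  3  3
2  3  1  2
1  3  1  0
2  1  0  2
2) 0  3  3  2
3  0  3  3
2  3  2  2
1  3  1  0
2  1  0  2
3) 0  3  3  2
3  0  3  3
2  3  3  2
1  3  1  0
2  1  0  2
4) 1  0  2  0
3  3  2  2
3  1  3  0
2  0  3  1
2  2  0  2
5) 1  0  2  0
3  3  3  2
3  2  1  1
2  1  0  2
2  2  1  2
6) 1  0  2  0
3  3  3  2
3  2  2  1
2  1  0  2
2  2  1  2
7) 1  0  2  0
3  3  3  2
3  2  3  1
2  1  0  2
2  2  1  2

35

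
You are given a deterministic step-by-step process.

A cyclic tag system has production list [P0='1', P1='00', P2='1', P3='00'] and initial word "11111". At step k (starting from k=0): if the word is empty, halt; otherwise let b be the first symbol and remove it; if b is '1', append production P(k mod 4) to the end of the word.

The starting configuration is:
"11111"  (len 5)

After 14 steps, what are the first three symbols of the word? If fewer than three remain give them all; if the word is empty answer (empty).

0) "11111"  (len 5)
1) "11111"  (len 5)
2) "111100"  (len 6)
3) "111001"  (len 6)
4) "1100100"  (len 7)
5) "1001001"  (len 7)
6) "00100100"  (len 8)
7) "0100100"  (len 7)
8) "100100"  (len 6)
9) "001001"  (len 6)
10) "01001"  (len 5)
11) "1001"  (len 4)
12) "00100"  (len 5)
13) "0100"  (len 4)
14) "100"  (len 3)

100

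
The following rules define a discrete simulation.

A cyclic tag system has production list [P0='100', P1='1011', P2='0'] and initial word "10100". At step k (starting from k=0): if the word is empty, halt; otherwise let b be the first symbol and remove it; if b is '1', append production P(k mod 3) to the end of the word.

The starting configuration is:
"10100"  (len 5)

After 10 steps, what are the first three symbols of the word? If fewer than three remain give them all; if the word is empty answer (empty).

step 0: "10100"  (len 5)
step 1: "0100100"  (len 7)
step 2: "100100"  (len 6)
step 3: "001000"  (len 6)
step 4: "01000"  (len 5)
step 5: "1000"  (len 4)
step 6: "0000"  (len 4)
step 7: "000"  (len 3)
step 8: "00"  (len 2)
step 9: "0"  (len 1)
step 10: (halted — word empty)

(empty)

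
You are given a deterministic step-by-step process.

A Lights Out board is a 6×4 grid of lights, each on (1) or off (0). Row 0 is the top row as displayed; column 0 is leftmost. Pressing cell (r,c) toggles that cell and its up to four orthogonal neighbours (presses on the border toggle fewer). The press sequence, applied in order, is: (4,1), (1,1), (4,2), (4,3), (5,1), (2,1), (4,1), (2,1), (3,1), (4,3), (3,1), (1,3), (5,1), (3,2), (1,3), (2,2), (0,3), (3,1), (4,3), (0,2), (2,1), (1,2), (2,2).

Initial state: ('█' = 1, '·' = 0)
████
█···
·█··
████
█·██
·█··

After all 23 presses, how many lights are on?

13

0) ████
█···
·█··
████
█·██
·█··
1) ████
█···
·█··
█·██
·█·█
····
2) █·██
·██·
····
█·██
·█·█
····
3) █·██
·██·
····
█··█
··█·
··█·
4) █·██
·██·
····
█···
···█
··██
5) █·██
·██·
····
█···
·█·█
██·█
6) █·██
··█·
███·
██··
·█·█
██·█
7) █·██
··█·
███·
█···
█·██
█··█
8) █·██
·██·
····
██··
█·██
█··█
9) █·██
·██·
·█··
··█·
████
█··█
10) █·██
·██·
·█··
··██
██··
█···
11) █·██
·██·
····
██·█
█···
█···
12) █·█·
·█·█
···█
██·█
█···
█···
13) █·█·
·█·█
···█
██·█
██··
·██·
14) █·█·
·█·█
··██
█·█·
███·
·██·
15) █·██
·██·
··█·
█·█·
███·
·██·
16) █·██
·█··
·█·█
█···
███·
·██·
17) █···
·█·█
·█·█
█···
███·
·██·
18) █···
·█·█
···█
·██·
█·█·
·██·
19) █···
·█·█
···█
·███
█··█
·███
20) ████
·███
···█
·███
█··█
·███
21) ████
··██
████
··██
█··█
·███
22) ██·█
·█··
██·█
··██
█··█
·███
23) ██·█
·██·
█·█·
···█
█··█
·███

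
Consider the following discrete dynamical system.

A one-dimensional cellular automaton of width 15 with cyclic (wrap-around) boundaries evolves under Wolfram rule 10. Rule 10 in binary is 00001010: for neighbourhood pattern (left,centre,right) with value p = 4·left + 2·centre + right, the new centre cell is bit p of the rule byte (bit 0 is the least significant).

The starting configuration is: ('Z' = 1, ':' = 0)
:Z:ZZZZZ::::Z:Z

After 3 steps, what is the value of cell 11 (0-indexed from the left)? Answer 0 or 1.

0

k=0  :Z:ZZZZZ::::Z:Z
k=1  :::Z:::::::Z:::
k=2  ::Z:::::::Z::::
k=3  :Z:::::::Z:::::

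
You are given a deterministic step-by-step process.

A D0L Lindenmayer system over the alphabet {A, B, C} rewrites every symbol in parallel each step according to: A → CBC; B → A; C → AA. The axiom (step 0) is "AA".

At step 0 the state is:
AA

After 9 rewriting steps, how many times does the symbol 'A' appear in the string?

0

0) AA
1) CBCCBC
2) AAAAAAAAAA
3) CBCCBCCBCCBCCBCCBCCBCCBCCBCCBC
4) AAAAAAAAAAAAAAAAAAAAAAAAAAAAAAAAAAAAAAAAAAAAAAAAAA
5) CBCCBCCBCCBCCBCCBCCBCCBCCBCCBCCBCCBCCBCCBCCBCCBCCBCCBCCBCC…CCBCCBCCBCCBCCBCCBCCBCCBCCBCCBCCBCCBCCBCCBCCBCCBCCBCCBCCBC  (len 150)
6) AAAAAAAAAAAAAAAAAAAAAAAAAAAAAAAAAAAAAAAAAAAAAAAAAAAAAAAAAA…AAAAAAAAAAAAAAAAAAAAAAAAAAAAAAAAAAAAAAAAAAAAAAAAAAAAAAAAAA  (len 250)
7) CBCCBCCBCCBCCBCCBCCBCCBCCBCCBCCBCCBCCBCCBCCBCCBCCBCCBCCBCC…CCBCCBCCBCCBCCBCCBCCBCCBCCBCCBCCBCCBCCBCCBCCBCCBCCBCCBCCBC  (len 750)
8) AAAAAAAAAAAAAAAAAAAAAAAAAAAAAAAAAAAAAAAAAAAAAAAAAAAAAAAAAA…AAAAAAAAAAAAAAAAAAAAAAAAAAAAAAAAAAAAAAAAAAAAAAAAAAAAAAAAAA  (len 1250)
9) CBCCBCCBCCBCCBCCBCCBCCBCCBCCBCCBCCBCCBCCBCCBCCBCCBCCBCCBCC…CCBCCBCCBCCBCCBCCBCCBCCBCCBCCBCCBCCBCCBCCBCCBCCBCCBCCBCCBC  (len 3750)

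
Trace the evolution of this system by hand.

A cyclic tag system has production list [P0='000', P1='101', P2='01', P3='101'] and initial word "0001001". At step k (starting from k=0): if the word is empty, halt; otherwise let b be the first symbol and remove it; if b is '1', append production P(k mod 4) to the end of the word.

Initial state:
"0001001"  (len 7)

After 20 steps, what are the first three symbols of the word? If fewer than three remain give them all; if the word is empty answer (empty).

t=0: "0001001"  (len 7)
t=1: "001001"  (len 6)
t=2: "01001"  (len 5)
t=3: "1001"  (len 4)
t=4: "001101"  (len 6)
t=5: "01101"  (len 5)
t=6: "1101"  (len 4)
t=7: "10101"  (len 5)
t=8: "0101101"  (len 7)
t=9: "101101"  (len 6)
t=10: "01101101"  (len 8)
t=11: "1101101"  (len 7)
t=12: "101101101"  (len 9)
t=13: "01101101000"  (len 11)
t=14: "1101101000"  (len 10)
t=15: "10110100001"  (len 11)
t=16: "0110100001101"  (len 13)
t=17: "110100001101"  (len 12)
t=18: "10100001101101"  (len 14)
t=19: "010000110110101"  (len 15)
t=20: "10000110110101"  (len 14)

100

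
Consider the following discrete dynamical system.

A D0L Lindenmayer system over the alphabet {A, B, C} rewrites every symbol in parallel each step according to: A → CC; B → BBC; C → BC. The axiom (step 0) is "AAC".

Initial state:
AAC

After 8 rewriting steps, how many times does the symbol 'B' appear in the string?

step 0: AAC
step 1: CCCCBC
step 2: BCBCBCBCBBCBC
step 3: BBCBCBBCBCBBCBCBBCBCBBCBBCBCBBCBC
step 4: BBCBBCBCBBCBCBBCBBCBCBBCBCBBCBBCBCBBCBCBBCBBCBCBBCBCBBCBBCBCBBCBBCBCBBCBCBBCBBCBCBBCBC
step 5: BBCBBCBCBBCBBCBCBBCBCBBCBBCBCBBCBCBBCBBCBCBBCBBCBCBBCBCBBC…CBBCBCBBCBCBBCBBCBCBBCBCBBCBBCBCBBCBBCBCBBCBCBBCBBCBCBBCBC  (len 225)
step 6: BBCBBCBCBBCBBCBCBBCBCBBCBBCBCBBCBBCBCBBCBCBBCBBCBCBBCBCBBC…CBBCBCBBCBCBBCBBCBCBBCBCBBCBBCBCBBCBBCBCBBCBCBBCBBCBCBBCBC  (len 589)
step 7: BBCBBCBCBBCBBCBCBBCBCBBCBBCBCBBCBBCBCBBCBCBBCBBCBCBBCBCBBC…CBBCBCBBCBCBBCBBCBCBBCBCBBCBBCBCBBCBBCBCBBCBCBBCBBCBCBBCBC  (len 1542)
step 8: BBCBBCBCBBCBBCBCBBCBCBBCBBCBCBBCBBCBCBBCBCBBCBBCBCBBCBCBBC…CBBCBCBBCBCBBCBBCBCBBCBCBBCBBCBCBBCBBCBCBBCBCBBCBBCBCBBCBC  (len 4037)

2495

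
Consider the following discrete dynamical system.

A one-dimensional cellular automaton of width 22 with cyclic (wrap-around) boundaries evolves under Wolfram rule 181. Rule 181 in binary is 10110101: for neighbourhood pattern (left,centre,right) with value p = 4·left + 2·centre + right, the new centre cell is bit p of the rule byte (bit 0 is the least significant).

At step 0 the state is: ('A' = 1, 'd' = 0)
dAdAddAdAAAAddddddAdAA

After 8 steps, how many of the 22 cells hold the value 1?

12

[0] dAdAddAdAAAAddddddAdAA
[1] AAAAAdAAdAAdAAAAAdAAdd
[2] dAAAdAddAddAdAAAdAddAd
[3] ddAdAAAdAAdAAdAdAAAdAA
[4] AdAAdAdAddAddAAAdAdAdd
[5] AAddAAAAAdAAddAdAAAAAd
[6] ddAddAAAdAddAdAAdAAAdA
[7] AdAAddAdAAAdAAddAdAdAA
[8] dAddAdAAdAdAddAdAAAAdA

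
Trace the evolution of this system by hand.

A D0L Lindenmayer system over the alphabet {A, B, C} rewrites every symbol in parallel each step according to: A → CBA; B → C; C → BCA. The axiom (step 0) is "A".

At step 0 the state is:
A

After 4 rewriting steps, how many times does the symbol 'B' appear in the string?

k=0  A
k=1  CBA
k=2  BCACCBA
k=3  CBCACBABCABCACCBA
k=4  BCACBCACBABCACCBACBCACBACBCACBABCABCACCBA

12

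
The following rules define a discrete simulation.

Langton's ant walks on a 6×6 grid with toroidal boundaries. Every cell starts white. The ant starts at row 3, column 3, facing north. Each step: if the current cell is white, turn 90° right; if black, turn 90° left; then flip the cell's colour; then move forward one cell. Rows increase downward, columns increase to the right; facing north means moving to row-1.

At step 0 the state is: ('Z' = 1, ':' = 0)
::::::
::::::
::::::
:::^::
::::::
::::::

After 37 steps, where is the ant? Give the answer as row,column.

1,2

0) ::::::
::::::
::::::
:::^::
::::::
::::::
1) ::::::
::::::
::::::
:::Z>:
::::::
::::::
2) ::::::
::::::
::::::
:::ZZ:
::::v:
::::::
3) ::::::
::::::
::::::
:::ZZ:
:::<Z:
::::::
4) ::::::
::::::
::::::
:::^Z:
:::ZZ:
::::::
5) ::::::
::::::
::::::
::<:Z:
:::ZZ:
::::::
6) ::::::
::::::
::^:::
::Z:Z:
:::ZZ:
::::::
7) ::::::
::::::
::Z>::
::Z:Z:
:::ZZ:
::::::
8) ::::::
::::::
::ZZ::
::ZvZ:
:::ZZ:
::::::
9) ::::::
::::::
::ZZ::
::<ZZ:
:::ZZ:
::::::
10) ::::::
::::::
::ZZ::
:::ZZ:
::vZZ:
::::::
11) ::::::
::::::
::ZZ::
:::ZZ:
:<ZZZ:
::::::
12) ::::::
::::::
::ZZ::
:^:ZZ:
:ZZZZ:
::::::
13) ::::::
::::::
::ZZ::
:Z>ZZ:
:ZZZZ:
::::::
14) ::::::
::::::
::ZZ::
:ZZZZ:
:ZvZZ:
::::::
15) ::::::
::::::
::ZZ::
:ZZZZ:
:Z:>Z:
::::::
16) ::::::
::::::
::ZZ::
:ZZ^Z:
:Z::Z:
::::::
17) ::::::
::::::
::ZZ::
:Z<:Z:
:Z::Z:
::::::
18) ::::::
::::::
::ZZ::
:Z::Z:
:Zv:Z:
::::::
19) ::::::
::::::
::ZZ::
:Z::Z:
:<Z:Z:
::::::
20) ::::::
::::::
::ZZ::
:Z::Z:
::Z:Z:
:v::::
21) ::::::
::::::
::ZZ::
:Z::Z:
::Z:Z:
<Z::::
22) ::::::
::::::
::ZZ::
:Z::Z:
^:Z:Z:
ZZ::::
23) ::::::
::::::
::ZZ::
:Z::Z:
Z>Z:Z:
ZZ::::
24) ::::::
::::::
::ZZ::
:Z::Z:
ZZZ:Z:
Zv::::
25) ::::::
::::::
::ZZ::
:Z::Z:
ZZZ:Z:
Z:>:::
26) ::v:::
::::::
::ZZ::
:Z::Z:
ZZZ:Z:
Z:Z:::
27) :<Z:::
::::::
::ZZ::
:Z::Z:
ZZZ:Z:
Z:Z:::
28) :ZZ:::
::::::
::ZZ::
:Z::Z:
ZZZ:Z:
Z^Z:::
29) :ZZ:::
::::::
::ZZ::
:Z::Z:
ZZZ:Z:
ZZ>:::
30) :ZZ:::
::::::
::ZZ::
:Z::Z:
ZZ^:Z:
ZZ::::
31) :ZZ:::
::::::
::ZZ::
:Z::Z:
Z<::Z:
ZZ::::
32) :ZZ:::
::::::
::ZZ::
:Z::Z:
Z:::Z:
Zv::::
33) :ZZ:::
::::::
::ZZ::
:Z::Z:
Z:::Z:
Z:>:::
34) :Zv:::
::::::
::ZZ::
:Z::Z:
Z:::Z:
Z:Z:::
35) :Z:>::
::::::
::ZZ::
:Z::Z:
Z:::Z:
Z:Z:::
36) :Z:Z::
:::v::
::ZZ::
:Z::Z:
Z:::Z:
Z:Z:::
37) :Z:Z::
::<Z::
::ZZ::
:Z::Z:
Z:::Z:
Z:Z:::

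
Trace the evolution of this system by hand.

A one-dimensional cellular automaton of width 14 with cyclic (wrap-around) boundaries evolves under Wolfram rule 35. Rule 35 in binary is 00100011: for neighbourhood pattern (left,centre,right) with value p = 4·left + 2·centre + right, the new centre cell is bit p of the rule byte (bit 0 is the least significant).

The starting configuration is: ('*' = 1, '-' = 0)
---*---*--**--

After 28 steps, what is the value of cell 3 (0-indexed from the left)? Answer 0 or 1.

step 0: ---*---*--**--
step 1: ***--**--*---*
step 2: ----*---*--**-
step 3: ****--**--*---
step 4: -----*---*--**
step 5: -****--**--*--
step 6: *-----*---*--*
step 7: --****--**--*-
step 8: **-----*---*--
step 9: ---****--**--*
step 10: -**-----*---*-
step 11: *---****--**--
step 12: --**-----*---*
step 13: -*---****--**-
step 14: *--**-----*---
step 15: --*---****--**
step 16: -*--**-----*--
step 17: *--*---****--*
step 18: --*--**-----*-
step 19: **--*---****--
step 20: ---*--**-----*
step 21: -**--*---****-
step 22: *---*--**-----
step 23: --**--*---****
step 24: -*---*--**----
step 25: *--**--*---***
step 26: --*---*--**---
step 27: **--**--*---**
step 28: ---*---*--**--

1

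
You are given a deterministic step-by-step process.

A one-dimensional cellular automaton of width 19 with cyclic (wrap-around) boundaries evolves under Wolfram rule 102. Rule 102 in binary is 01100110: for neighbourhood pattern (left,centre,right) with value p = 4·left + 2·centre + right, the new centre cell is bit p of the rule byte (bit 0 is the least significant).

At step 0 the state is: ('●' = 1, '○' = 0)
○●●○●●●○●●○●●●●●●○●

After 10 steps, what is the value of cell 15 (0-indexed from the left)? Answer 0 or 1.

gen 0: ○●●○●●●○●●○●●●●●●○●
gen 1: ●○●●○○●●○●●○○○○○●●●
gen 2: ●●○●○●○●●○●○○○○●○○○
gen 3: ○●●●●●●○●●●○○○●●○○●
gen 4: ●○○○○○●●○○●○○●○●○●●
gen 5: ●○○○○●○●○●●○●●●●●○○
gen 6: ●○○○●●●●●○●●○○○○●○●
gen 7: ●○○●○○○○●●○●○○○●●●○
gen 8: ●○●●○○○●○●●●○○●○○●●
gen 9: ●●○●○○●●●○○●○●●○●○○
gen 10: ○●●●○●○○●○●●●○●●●○●

1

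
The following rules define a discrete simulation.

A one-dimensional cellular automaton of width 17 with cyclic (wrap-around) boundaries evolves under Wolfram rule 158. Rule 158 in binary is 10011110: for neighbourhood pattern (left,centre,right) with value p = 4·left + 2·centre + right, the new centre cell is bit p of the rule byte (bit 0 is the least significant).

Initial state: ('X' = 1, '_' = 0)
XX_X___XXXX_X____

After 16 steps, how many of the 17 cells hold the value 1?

12

gen 0: XX_X___XXXX_X____
gen 1: X__XX_XXXX__XX__X
gen 2: _XXX__XXX_XXX_XXX
gen 3: _XX_XXXX__XX__XX_
gen 4: XX__XXX_XXX_XXX_X
gen 5: X_XXXX__XX__XX__X
gen 6: __XXX_XXX_XXX_XXX
gen 7: XXXX__XX__XX__XX_
gen 8: XXX_XXX_XXX_XXX__
gen 9: XX__XX__XX__XX_XX
gen 10: X_XXX_XXX_XXX__XX
gen 11: __XX__XX__XX_XXXX
gen 12: XXX_XXX_XXX__XXX_
gen 13: XX__XX__XX_XXXX__
gen 14: X_XXX_XXX__XXX_XX
gen 15: __XX__XX_XXXX__XX
gen 16: XXX_XXX__XXX_XXX_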